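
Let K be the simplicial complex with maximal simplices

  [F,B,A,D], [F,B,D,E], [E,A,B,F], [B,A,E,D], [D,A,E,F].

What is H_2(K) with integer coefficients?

H_2 ≅ 0.

We work with the vertex ordering A < B < D < E < F. The simplices of K, each written with vertices in increasing order, are:

  0-simplices (5): A, B, D, E, F
  1-simplices (10): AB, AD, AE, AF, BD, BE, BF, DE, DF, EF
  2-simplices (10): ABD, ABE, ABF, ADE, ADF, AEF, BDE, BDF, BEF, DEF
  3-simplices (5): ABDE, ABDF, ABEF, ADEF, BDEF

so the chain groups are C_0 ≅ Z^5, C_1 ≅ Z^10, C_2 ≅ Z^10, C_3 ≅ Z^5.

Boundary ∂_1: C_1 → C_0 maps an edge to its endpoints' difference, ∂[p,q] = q − p. For instance
  ∂EF = F − E.
The 5×10 boundary matrix has rank 4 and Smith normal form diag(1,1,1,1).

Boundary ∂_2: C_2 → C_1 sends each 2-simplex [p,q,r] to [q,r] − [p,r] + [p,q]. For instance
  ∂ABF = BF − AF + AB,
  ∂DEF = EF − DF + DE.
The 10×10 boundary matrix has rank 6 and Smith normal form diag(1,1,1,1,1,1).

The boundary map ∂_3: C_3 → C_2 sends each 3-simplex σ to the alternating sum Σ_i (−1)^i (σ with its i-th vertex removed). For instance
  ∂ABDF = BDF − ADF + ABF − ABD,
  ∂ADEF = DEF − AEF + ADF − ADE.
The resulting 10×5 matrix has rank 4, and its Smith normal form has invariant factors (1,1,1,1).

Now H_k = ker ∂_k / im ∂_{k+1}, so:

  H_2: rank ker ∂_2 − rank ∂_3 = (10 − 6) − 4 = 0, and the invariant factors of ∂_3 are all 1, so H_2 ≅ 0.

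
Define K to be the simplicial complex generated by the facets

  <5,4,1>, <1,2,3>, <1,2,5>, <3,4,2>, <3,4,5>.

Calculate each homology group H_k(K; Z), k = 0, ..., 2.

H_0 ≅ Z,  H_1 ≅ Z,  H_2 = 0.

Take the total order 1 < 2 < 3 < 4 < 5 on the vertex set. Then K (dimension 2) consists of the simplices:

  0-simplices (5): [1], [2], [3], [4], [5]
  1-simplices (10): [1,2], [1,3], [1,4], [1,5], [2,3], [2,4], [2,5], [3,4], [3,5], [4,5]
  2-simplices (5): [1,2,3], [1,2,5], [1,4,5], [2,3,4], [3,4,5]

giving chain groups C_0 ≅ Z^5, C_1 ≅ Z^10, C_2 ≅ Z^5.

Boundary ∂_1: C_1 → C_0 is given by ∂[p,q] = [q] − [p].
The resulting 5×10 matrix has rank 4, and its Smith normal form has invariant factors (1,1,1,1).

∂_2: C_2 → C_1 maps a triangle to the signed sum of its edges. For instance
  ∂[1,2,3] = [2,3] − [1,3] + [1,2],
  ∂[2,3,4] = [3,4] − [2,4] + [2,3].
This gives a 10×5 integer matrix of rank 5; reducing to Smith normal form yields diagonal entries (1,1,1,1,1).

Computing H_k = (kernel of ∂_k) / (image of ∂_{k+1}):

  H_0: rank C_0 − rank ∂_1 = 5 − 4 = 1, and the invariant factors of ∂_1 are all 1, so H_0 = Z.
  H_1: rank ker ∂_1 − rank ∂_2 = (10 − 4) − 5 = 1, and the invariant factors of ∂_2 are all 1, so H_1 = Z.
  H_2: rank ker ∂_2 − rank ∂_3 = (5 − 5) − 0 = 0, and there is no ∂_3, so H_2 = 0.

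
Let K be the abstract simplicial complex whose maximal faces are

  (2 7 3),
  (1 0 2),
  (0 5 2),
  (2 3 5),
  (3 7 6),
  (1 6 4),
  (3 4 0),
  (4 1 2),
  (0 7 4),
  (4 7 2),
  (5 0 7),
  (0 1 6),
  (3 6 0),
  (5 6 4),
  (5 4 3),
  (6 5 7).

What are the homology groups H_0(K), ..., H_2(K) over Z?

H_0 = Z,  H_1 = Z^2,  H_2 = Z.

Fix the vertex order 0 < 1 < 2 < 3 < 4 < 5 < 6 < 7 and write every simplex with vertices in increasing order. Then dim K = 2 and the simplices of K are:

  0-simplices (8): [0], [1], [2], [3], [4], [5], [6], [7]
  1-simplices (24): (24 of them)
  2-simplices (16): [0,1,2], [0,1,6], [0,2,5], [0,3,4], [0,3,6], [0,4,7], [0,5,7], [1,2,4], [1,4,6], [2,3,5], [2,3,7], [2,4,7], [3,4,5], [3,6,7], [4,5,6], [5,6,7]

Hence C_0 ≅ Z^8, C_1 ≅ Z^24, C_2 ≅ Z^16.

The boundary map ∂_1: C_1 → C_0 is given by ∂[p,q] = [q] − [p].
The 8×24 boundary matrix has rank 7 and Smith normal form diag(1,1,1,1,1,1,1).

The boundary map ∂_2: C_2 → C_1 maps a triangle to the signed sum of its edges. For instance
  ∂[1,4,6] = [4,6] − [1,6] + [1,4],
  ∂[5,6,7] = [6,7] − [5,7] + [5,6].
As a 24×16 matrix over Z this has rank 15, with invariant factors (1,1,1,1,1,1,1,1,1,1,1,1,1,1,1).

Now H_k = ker ∂_k / im ∂_{k+1}, so:

  H_0: rank C_0 − rank ∂_1 = 8 − 7 = 1, and the invariant factors of ∂_1 are all 1, so H_0 ≅ Z.
  H_1: rank ker ∂_1 − rank ∂_2 = (24 − 7) − 15 = 2, and the invariant factors of ∂_2 are all 1, so H_1 ≅ Z^2.
  H_2: rank ker ∂_2 − rank ∂_3 = (16 − 15) − 0 = 1, and there is no ∂_3, so H_2 ≅ Z.

As a check, the Euler characteristic is 8 − 24 + 16 = 0, which agrees with 1 − 2 + 1 = 0.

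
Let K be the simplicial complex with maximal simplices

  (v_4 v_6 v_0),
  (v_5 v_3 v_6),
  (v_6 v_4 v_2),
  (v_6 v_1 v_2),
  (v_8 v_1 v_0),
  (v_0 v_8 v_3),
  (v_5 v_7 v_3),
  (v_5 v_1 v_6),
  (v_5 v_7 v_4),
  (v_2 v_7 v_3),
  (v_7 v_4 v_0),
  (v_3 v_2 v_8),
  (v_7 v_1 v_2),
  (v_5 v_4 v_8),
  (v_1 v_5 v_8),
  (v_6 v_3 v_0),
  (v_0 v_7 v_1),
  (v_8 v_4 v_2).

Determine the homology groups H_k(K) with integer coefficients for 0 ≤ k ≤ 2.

Order the vertices as v_0 < v_1 < v_2 < v_3 < v_4 < v_5 < v_6 < v_7 < v_8. Listing each simplex with vertices in this order, K has dimension 2 with simplices:

  0-simplices (9): [v_0], [v_1], [v_2], [v_3], [v_4], [v_5], [v_6], [v_7], [v_8]
  1-simplices (27): (27 of them)
  2-simplices (18): (18 of them)

Hence C_0 ≅ Z^9, C_1 ≅ Z^27, C_2 ≅ Z^18.

∂_1: C_1 → C_0 maps an edge to its endpoints' difference, ∂[p,q] = q − p. For instance
  ∂[v_5,v_7] = [v_7] − [v_5].
This gives a 9×27 integer matrix of rank 8; reducing to Smith normal form yields diagonal entries (1,1,1,1,1,1,1,1).

The boundary map ∂_2: C_2 → C_1 sends each 2-simplex [p,q,r] to [q,r] − [p,r] + [p,q]. For instance
  ∂[v_1,v_2,v_7] = [v_2,v_7] − [v_1,v_7] + [v_1,v_2],
  ∂[v_2,v_4,v_6] = [v_4,v_6] − [v_2,v_6] + [v_2,v_4].
This gives a 27×18 integer matrix of rank 17; reducing to Smith normal form yields diagonal entries (1,1,1,1,1,1,1,1,1,1,1,1,1,1,1,1,1).

Computing H_k = (kernel of ∂_k) / (image of ∂_{k+1}):

  H_0: rank C_0 − rank ∂_1 = 9 − 8 = 1, and the invariant factors of ∂_1 are all 1, so H_0 = Z.
  H_1: rank ker ∂_1 − rank ∂_2 = (27 − 8) − 17 = 2, and the invariant factors of ∂_2 are all 1, so H_1 = Z^2.
  H_2: rank ker ∂_2 − rank ∂_3 = (18 − 17) − 0 = 1, and there is no ∂_3, so H_2 = Z.

H_0 ≅ Z,  H_1 ≅ Z^2,  H_2 ≅ Z.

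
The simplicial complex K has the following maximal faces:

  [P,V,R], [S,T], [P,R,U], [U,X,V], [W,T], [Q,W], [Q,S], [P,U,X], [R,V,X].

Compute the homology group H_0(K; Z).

Take the total order P < Q < R < S < T < U < V < W < X on the vertex set. Then K (dimension 2) consists of the simplices:

  0-simplices (9): P, Q, R, S, T, U, V, W, X
  1-simplices (14): PR, PU, PV, PX, QS, QW, RU, RV, RX, ST, TW, UV, UX, VX
  2-simplices (5): PRU, PRV, PUX, RVX, UVX

so the chain groups are C_0 ≅ Z^9, C_1 ≅ Z^14, C_2 ≅ Z^5.

∂_1: C_1 → C_0 sends each edge [p,q] (with p < q) to q − p. For instance
  ∂UX = X − U.
The 9×14 boundary matrix has rank 7 and Smith normal form diag(1,1,1,1,1,1,1).

∂_2: C_2 → C_1 acts by ∂[p,q,r] = [q,r] − [p,r] + [p,q]. For instance
  ∂PRU = RU − PU + PR,
  ∂PUX = UX − PX + PU.
This gives a 14×5 integer matrix of rank 5; reducing to Smith normal form yields diagonal entries (1,1,1,1,1).

From H_k ≅ ker(∂_k) / im(∂_{k+1}) we obtain:

  H_0: rank C_0 − rank ∂_1 = 9 − 7 = 2, and the invariant factors of ∂_1 are all 1, so H_0 ≅ Z^2.

(K is a triangulation of the disjoint union of the Möbius band and the circle S^1.)

H_0 ≅ Z^2.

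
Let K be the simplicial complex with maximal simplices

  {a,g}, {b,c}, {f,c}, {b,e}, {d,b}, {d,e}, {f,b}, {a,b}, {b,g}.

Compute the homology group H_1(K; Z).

Fix the vertex order a < b < c < d < e < f < g and write every simplex with vertices in increasing order. Then dim K = 1 and the simplices of K are:

  0-simplices (7): a, b, c, d, e, f, g
  1-simplices (9): ab, ag, bc, bd, be, bf, bg, cf, de

so the chain groups are C_0 ≅ Z^7, C_1 ≅ Z^9.

Boundary ∂_1: C_1 → C_0 maps an edge to its endpoints' difference, ∂[p,q] = q − p.
The resulting 7×9 matrix has rank 6, and its Smith normal form has invariant factors (1,1,1,1,1,1).

Now H_k = ker ∂_k / im ∂_{k+1}, so:

  H_1: rank ker ∂_1 − rank ∂_2 = (9 − 6) − 0 = 3, and there is no ∂_2, so H_1 ≅ Z^3.

H_1 ≅ Z^3.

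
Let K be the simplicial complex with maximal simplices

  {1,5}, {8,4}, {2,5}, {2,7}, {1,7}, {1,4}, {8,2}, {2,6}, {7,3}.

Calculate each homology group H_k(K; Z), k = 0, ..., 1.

H_0 ≅ Z,  H_1 ≅ Z^2.

Fix the vertex order 1 < 2 < 3 < 4 < 5 < 6 < 7 < 8 and write every simplex with vertices in increasing order. Then dim K = 1 and the simplices of K are:

  0-simplices (8): [1], [2], [3], [4], [5], [6], [7], [8]
  1-simplices (9): [1,4], [1,5], [1,7], [2,5], [2,6], [2,7], [2,8], [3,7], [4,8]

so the chain groups are C_0 ≅ Z^8, C_1 ≅ Z^9.

The boundary map ∂_1: C_1 → C_0 sends each edge [p,q] (with p < q) to q − p. For instance
  ∂[1,5] = [5] − [1].
As a 8×9 matrix over Z this has rank 7, with invariant factors (1,1,1,1,1,1,1).

Reading off H_k = ker ∂_k / im ∂_{k+1}:

  H_0: rank C_0 − rank ∂_1 = 8 − 7 = 1, and the invariant factors of ∂_1 are all 1, so H_0 ≅ Z.
  H_1: rank ker ∂_1 − rank ∂_2 = (9 − 7) − 0 = 2, and there is no ∂_2, so H_1 ≅ Z^2.

As a check, the Euler characteristic is 8 − 9 = -1, which agrees with 1 − 2 = -1.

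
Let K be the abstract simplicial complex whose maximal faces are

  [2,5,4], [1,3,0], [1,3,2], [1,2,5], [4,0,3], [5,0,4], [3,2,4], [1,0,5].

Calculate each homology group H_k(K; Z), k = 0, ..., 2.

H_0 = Z,  H_1 = 0,  H_2 = Z.

We work with the vertex ordering 0 < 1 < 2 < 3 < 4 < 5. The simplices of K, each written with vertices in increasing order, are:

  0-simplices (6): [0], [1], [2], [3], [4], [5]
  1-simplices (12): [0,1], [0,3], [0,4], [0,5], [1,2], [1,3], [1,5], [2,3], [2,4], [2,5], [3,4], [4,5]
  2-simplices (8): [0,1,3], [0,1,5], [0,3,4], [0,4,5], [1,2,3], [1,2,5], [2,3,4], [2,4,5]

Hence C_0 ≅ Z^6, C_1 ≅ Z^12, C_2 ≅ Z^8.

The boundary map ∂_1: C_1 → C_0 sends each edge [p,q] (with p < q) to q − p. For instance
  ∂[4,5] = [5] − [4].
The resulting 6×12 matrix has rank 5, and its Smith normal form has invariant factors (1,1,1,1,1).

Boundary ∂_2: C_2 → C_1 acts by ∂[p,q,r] = [q,r] − [p,r] + [p,q]. For instance
  ∂[2,3,4] = [3,4] − [2,4] + [2,3],
  ∂[1,2,5] = [2,5] − [1,5] + [1,2].
The 12×8 boundary matrix has rank 7 and Smith normal form diag(1,1,1,1,1,1,1).

Computing H_k = (kernel of ∂_k) / (image of ∂_{k+1}):

  H_0: rank C_0 − rank ∂_1 = 6 − 5 = 1, and the invariant factors of ∂_1 are all 1, so H_0 ≅ Z.
  H_1: rank ker ∂_1 − rank ∂_2 = (12 − 5) − 7 = 0, and the invariant factors of ∂_2 are all 1, so H_1 ≅ 0.
  H_2: rank ker ∂_2 − rank ∂_3 = (8 − 7) − 0 = 1, and there is no ∂_3, so H_2 ≅ Z.

(K is a triangulation of the 2-sphere S^2.)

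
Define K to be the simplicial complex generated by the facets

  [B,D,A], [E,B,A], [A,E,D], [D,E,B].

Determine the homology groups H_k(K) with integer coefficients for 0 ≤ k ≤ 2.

H_0 ≅ Z,  H_1 = 0,  H_2 ≅ Z.

Take the total order A < B < D < E on the vertex set. Then K (dimension 2) consists of the simplices:

  0-simplices (4): A, B, D, E
  1-simplices (6): AB, AD, AE, BD, BE, DE
  2-simplices (4): ABD, ABE, ADE, BDE

giving chain groups C_0 ≅ Z^4, C_1 ≅ Z^6, C_2 ≅ Z^4.

Boundary ∂_1: C_1 → C_0 maps an edge to its endpoints' difference, ∂[p,q] = q − p. For instance
  ∂AE = E − A.
The 4×6 boundary matrix has rank 3 and Smith normal form diag(1,1,1).

∂_2: C_2 → C_1 maps a triangle to the signed sum of its edges. For instance
  ∂ABD = BD − AD + AB,
  ∂ADE = DE − AE + AD.
This gives a 6×4 integer matrix of rank 3; reducing to Smith normal form yields diagonal entries (1,1,1).

From H_k ≅ ker(∂_k) / im(∂_{k+1}) we obtain:

  H_0: rank C_0 − rank ∂_1 = 4 − 3 = 1, and the invariant factors of ∂_1 are all 1, so H_0 = Z.
  H_1: rank ker ∂_1 − rank ∂_2 = (6 − 3) − 3 = 0, and the invariant factors of ∂_2 are all 1, so H_1 = 0.
  H_2: rank ker ∂_2 − rank ∂_3 = (4 − 3) − 0 = 1, and there is no ∂_3, so H_2 = Z.

(K is a triangulation of the 2-sphere S^2.)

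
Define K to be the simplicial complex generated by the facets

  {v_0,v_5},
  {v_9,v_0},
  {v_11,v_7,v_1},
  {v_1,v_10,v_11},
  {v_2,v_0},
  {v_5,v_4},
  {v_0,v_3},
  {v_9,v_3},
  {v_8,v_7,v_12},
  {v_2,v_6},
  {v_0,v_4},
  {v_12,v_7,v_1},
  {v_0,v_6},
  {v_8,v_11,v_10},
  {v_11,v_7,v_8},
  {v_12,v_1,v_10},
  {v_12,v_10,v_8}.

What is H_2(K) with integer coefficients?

H_2 ≅ Z.

Take the total order v_0 < v_1 < v_2 < v_3 < v_4 < v_5 < v_6 < v_7 < v_8 < v_9 < v_10 < v_11 < v_12 on the vertex set. Then K (dimension 2) consists of the simplices:

  0-simplices (13): [v_0], [v_1], [v_2], [v_3], [v_4], [v_5], [v_6], [v_7], [v_8], [v_9], [v_10], [v_11], [v_12]
  1-simplices (21): (21 of them)
  2-simplices (8): [v_1,v_7,v_11], [v_1,v_7,v_12], [v_1,v_10,v_11], [v_1,v_10,v_12], [v_7,v_8,v_11], [v_7,v_8,v_12], [v_8,v_10,v_11], [v_8,v_10,v_12]

giving chain groups C_0 ≅ Z^13, C_1 ≅ Z^21, C_2 ≅ Z^8.

The boundary map ∂_1: C_1 → C_0 is given by ∂[p,q] = [q] − [p].
The resulting 13×21 matrix has rank 11, and its Smith normal form has invariant factors (1,1,1,1,1,1,1,1,1,1,1).

The boundary map ∂_2: C_2 → C_1 acts by ∂[p,q,r] = [q,r] − [p,r] + [p,q]. For instance
  ∂[v_7,v_8,v_11] = [v_8,v_11] − [v_7,v_11] + [v_7,v_8],
  ∂[v_1,v_7,v_12] = [v_7,v_12] − [v_1,v_12] + [v_1,v_7].
The 21×8 boundary matrix has rank 7 and Smith normal form diag(1,1,1,1,1,1,1).

Computing H_k = (kernel of ∂_k) / (image of ∂_{k+1}):

  H_2: rank ker ∂_2 − rank ∂_3 = (8 − 7) − 0 = 1, and there is no ∂_3, so H_2 ≅ Z.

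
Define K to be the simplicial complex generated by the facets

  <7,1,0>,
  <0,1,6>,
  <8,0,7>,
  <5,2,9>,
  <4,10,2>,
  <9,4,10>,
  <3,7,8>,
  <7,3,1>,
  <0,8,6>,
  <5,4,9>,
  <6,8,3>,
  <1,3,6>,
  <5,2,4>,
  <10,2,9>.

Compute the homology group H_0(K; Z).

Take the total order 0 < 1 < 2 < 3 < 4 < 5 < 6 < 7 < 8 < 9 < 10 on the vertex set. Then K (dimension 2) consists of the simplices:

  0-simplices (11): [0], [1], [2], [3], [4], [5], [6], [7], [8], [9], [10]
  1-simplices (21): [0,1], [0,6], [0,7], [0,8], [1,3], [1,6], [1,7], [2,4], [2,5], [2,9], [2,10], [3,6], [3,7], [3,8], [4,5], [4,9], [4,10], [5,9], [6,8], [7,8], [9,10]
  2-simplices (14): [0,1,6], [0,1,7], [0,6,8], [0,7,8], [1,3,6], [1,3,7], [2,4,5], [2,4,10], [2,5,9], [2,9,10], [3,6,8], [3,7,8], [4,5,9], [4,9,10]

Hence C_0 ≅ Z^11, C_1 ≅ Z^21, C_2 ≅ Z^14.

The boundary map ∂_1: C_1 → C_0 sends each edge [p,q] (with p < q) to q − p. For instance
  ∂[0,1] = [1] − [0].
As a 11×21 matrix over Z this has rank 9, with invariant factors (1,1,1,1,1,1,1,1,1).

Boundary ∂_2: C_2 → C_1 maps a triangle to the signed sum of its edges. For instance
  ∂[2,4,10] = [4,10] − [2,10] + [2,4],
  ∂[2,5,9] = [5,9] − [2,9] + [2,5].
The 21×14 boundary matrix has rank 12 and Smith normal form diag(1,1,1,1,1,1,1,1,1,1,1,1).

Reading off H_k = ker ∂_k / im ∂_{k+1}:

  H_0: rank C_0 − rank ∂_1 = 11 − 9 = 2, and the invariant factors of ∂_1 are all 1, so H_0 = Z^2.

H_0 ≅ Z^2.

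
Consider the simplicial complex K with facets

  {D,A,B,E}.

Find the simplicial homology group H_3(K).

We work with the vertex ordering A < B < D < E. The simplices of K, each written with vertices in increasing order, are:

  0-simplices (4): A, B, D, E
  1-simplices (6): AB, AD, AE, BD, BE, DE
  2-simplices (4): ABD, ABE, ADE, BDE
  3-simplices (1): ABDE

so the chain groups are C_0 ≅ Z^4, C_1 ≅ Z^6, C_2 ≅ Z^4, C_3 ≅ Z^1.

Boundary ∂_1: C_1 → C_0 is given by ∂[p,q] = [q] − [p]. For instance
  ∂AB = B − A.
As a 4×6 matrix over Z this has rank 3, with invariant factors (1,1,1).

The boundary map ∂_2: C_2 → C_1 maps a triangle to the signed sum of its edges. For instance
  ∂BDE = DE − BE + BD,
  ∂ADE = DE − AE + AD.
The 6×4 boundary matrix has rank 3 and Smith normal form diag(1,1,1).

∂_3: C_3 → C_2 sends each 3-simplex σ to the alternating sum Σ_i (−1)^i (σ with its i-th vertex removed). For instance
  ∂ABDE = BDE − ADE + ABE − ABD.
The 4×1 boundary matrix has rank 1 and Smith normal form diag(1).

Computing H_k = (kernel of ∂_k) / (image of ∂_{k+1}):

  H_3: rank ker ∂_3 − rank ∂_4 = (1 − 1) − 0 = 0, and there is no ∂_4, so H_3 ≅ 0.

(K is a triangulation of the 3-simplex.)

H_3 ≅ 0.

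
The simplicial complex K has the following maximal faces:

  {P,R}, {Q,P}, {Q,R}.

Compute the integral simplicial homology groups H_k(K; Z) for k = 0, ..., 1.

H_0 = Z,  H_1 = Z.

We work with the vertex ordering P < Q < R. The simplices of K, each written with vertices in increasing order, are:

  0-simplices (3): P, Q, R
  1-simplices (3): PQ, PR, QR

so the chain groups are C_0 ≅ Z^3, C_1 ≅ Z^3.

The boundary map ∂_1: C_1 → C_0 sends each edge [p,q] (with p < q) to q − p.
The 3×3 boundary matrix has rank 2 and Smith normal form diag(1,1).

From H_k ≅ ker(∂_k) / im(∂_{k+1}) we obtain:

  H_0: rank C_0 − rank ∂_1 = 3 − 2 = 1, and the invariant factors of ∂_1 are all 1, so H_0 = Z.
  H_1: rank ker ∂_1 − rank ∂_2 = (3 − 2) − 0 = 1, and there is no ∂_2, so H_1 = Z.

As a check, the Euler characteristic is 3 − 3 = 0, which agrees with 1 − 1 = 0.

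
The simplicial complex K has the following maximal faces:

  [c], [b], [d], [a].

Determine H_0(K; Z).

H_0 = Z^4.

Take the total order a < b < c < d on the vertex set. Then K (dimension 0) consists of the simplices:

  0-simplices (4): a, b, c, d

so the chain groups are C_0 ≅ Z^4.

From H_k ≅ ker(∂_k) / im(∂_{k+1}) we obtain:

  H_0: rank C_0 − rank ∂_1 = 4 − 0 = 4, and there is no ∂_1, so H_0 ≅ Z^4.

(K is a triangulation of a set of 4 points.)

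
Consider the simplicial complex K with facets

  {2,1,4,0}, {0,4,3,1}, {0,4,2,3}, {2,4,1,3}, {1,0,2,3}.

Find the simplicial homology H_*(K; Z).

H_0 ≅ Z,  H_1 = 0,  H_2 = 0,  H_3 ≅ Z.

Fix the vertex order 0 < 1 < 2 < 3 < 4 and write every simplex with vertices in increasing order. Then dim K = 3 and the simplices of K are:

  0-simplices (5): [0], [1], [2], [3], [4]
  1-simplices (10): [0,1], [0,2], [0,3], [0,4], [1,2], [1,3], [1,4], [2,3], [2,4], [3,4]
  2-simplices (10): [0,1,2], [0,1,3], [0,1,4], [0,2,3], [0,2,4], [0,3,4], [1,2,3], [1,2,4], [1,3,4], [2,3,4]
  3-simplices (5): [0,1,2,3], [0,1,2,4], [0,1,3,4], [0,2,3,4], [1,2,3,4]

so the chain groups are C_0 ≅ Z^5, C_1 ≅ Z^10, C_2 ≅ Z^10, C_3 ≅ Z^5.

Boundary ∂_1: C_1 → C_0 sends each edge [p,q] (with p < q) to q − p. For instance
  ∂[0,2] = [2] − [0].
The resulting 5×10 matrix has rank 4, and its Smith normal form has invariant factors (1,1,1,1).

Boundary ∂_2: C_2 → C_1 acts by ∂[p,q,r] = [q,r] − [p,r] + [p,q]. For instance
  ∂[2,3,4] = [3,4] − [2,4] + [2,3],
  ∂[0,3,4] = [3,4] − [0,4] + [0,3].
As a 10×10 matrix over Z this has rank 6, with invariant factors (1,1,1,1,1,1).

Boundary ∂_3: C_3 → C_2 sends each 3-simplex σ to the alternating sum Σ_i (−1)^i (σ with its i-th vertex removed). For instance
  ∂[1,2,3,4] = [2,3,4] − [1,3,4] + [1,2,4] − [1,2,3],
  ∂[0,1,2,3] = [1,2,3] − [0,2,3] + [0,1,3] − [0,1,2].
As a 10×5 matrix over Z this has rank 4, with invariant factors (1,1,1,1).

From H_k ≅ ker(∂_k) / im(∂_{k+1}) we obtain:

  H_0: rank C_0 − rank ∂_1 = 5 − 4 = 1, and the invariant factors of ∂_1 are all 1, so H_0 ≅ Z.
  H_1: rank ker ∂_1 − rank ∂_2 = (10 − 4) − 6 = 0, and the invariant factors of ∂_2 are all 1, so H_1 ≅ 0.
  H_2: rank ker ∂_2 − rank ∂_3 = (10 − 6) − 4 = 0, and the invariant factors of ∂_3 are all 1, so H_2 ≅ 0.
  H_3: rank ker ∂_3 − rank ∂_4 = (5 − 4) − 0 = 1, and there is no ∂_4, so H_3 ≅ Z.

(K is a triangulation of the 3-sphere S^3.)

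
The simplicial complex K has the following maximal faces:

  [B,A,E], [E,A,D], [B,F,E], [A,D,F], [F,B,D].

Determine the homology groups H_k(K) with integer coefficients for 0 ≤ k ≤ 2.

K has 5 vertices, 10 edges, 5 triangles.
rank ∂_0 = 0, rank ∂_1 = 4 ⇒ b_0 = 5 − 0 − 4 = 1; all invariant factors of ∂_1 are 1 so no torsion. So H_0 ≅ Z.
rank ∂_1 = 4, rank ∂_2 = 5 ⇒ b_1 = 10 − 4 − 5 = 1; all invariant factors of ∂_2 are 1 so no torsion. So H_1 ≅ Z.
rank ∂_2 = 5, rank ∂_3 = 0 ⇒ b_2 = 5 − 5 − 0 = 0. So H_2 ≅ 0.

H_0 ≅ Z,  H_1 ≅ Z,  H_2 = 0.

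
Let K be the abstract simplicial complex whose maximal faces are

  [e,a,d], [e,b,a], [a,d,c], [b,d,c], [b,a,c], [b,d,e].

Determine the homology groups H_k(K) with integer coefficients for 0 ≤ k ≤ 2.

Order the vertices as a < b < c < d < e. Listing each simplex with vertices in this order, K has dimension 2 with simplices:

  0-simplices (5): a, b, c, d, e
  1-simplices (9): ab, ac, ad, ae, bc, bd, be, cd, de
  2-simplices (6): abc, abe, acd, ade, bcd, bde

Hence C_0 ≅ Z^5, C_1 ≅ Z^9, C_2 ≅ Z^6.

∂_1: C_1 → C_0 maps an edge to its endpoints' difference, ∂[p,q] = q − p. For instance
  ∂bc = c − b.
This gives a 5×9 integer matrix of rank 4; reducing to Smith normal form yields diagonal entries (1,1,1,1).

Boundary ∂_2: C_2 → C_1 sends each 2-simplex [p,q,r] to [q,r] − [p,r] + [p,q]. For instance
  ∂abe = be − ae + ab,
  ∂ade = de − ae + ad.
The 9×6 boundary matrix has rank 5 and Smith normal form diag(1,1,1,1,1).

Now H_k = ker ∂_k / im ∂_{k+1}, so:

  H_0: rank C_0 − rank ∂_1 = 5 − 4 = 1, and the invariant factors of ∂_1 are all 1, so H_0 = Z.
  H_1: rank ker ∂_1 − rank ∂_2 = (9 − 4) − 5 = 0, and the invariant factors of ∂_2 are all 1, so H_1 = 0.
  H_2: rank ker ∂_2 − rank ∂_3 = (6 − 5) − 0 = 1, and there is no ∂_3, so H_2 = Z.

H_0 = Z,  H_1 = 0,  H_2 = Z.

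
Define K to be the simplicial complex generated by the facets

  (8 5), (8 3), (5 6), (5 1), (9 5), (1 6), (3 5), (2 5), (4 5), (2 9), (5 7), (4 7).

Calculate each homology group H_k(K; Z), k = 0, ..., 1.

H_0 = Z,  H_1 = Z^4.

We work with the vertex ordering 1 < 2 < 3 < 4 < 5 < 6 < 7 < 8 < 9. The simplices of K, each written with vertices in increasing order, are:

  0-simplices (9): [1], [2], [3], [4], [5], [6], [7], [8], [9]
  1-simplices (12): [1,5], [1,6], [2,5], [2,9], [3,5], [3,8], [4,5], [4,7], [5,6], [5,7], [5,8], [5,9]

Hence C_0 ≅ Z^9, C_1 ≅ Z^12.

The boundary map ∂_1: C_1 → C_0 is given by ∂[p,q] = [q] − [p]. For instance
  ∂[2,5] = [5] − [2].
The 9×12 boundary matrix has rank 8 and Smith normal form diag(1,1,1,1,1,1,1,1).

From H_k ≅ ker(∂_k) / im(∂_{k+1}) we obtain:

  H_0: rank C_0 − rank ∂_1 = 9 − 8 = 1, and the invariant factors of ∂_1 are all 1, so H_0 = Z.
  H_1: rank ker ∂_1 − rank ∂_2 = (12 − 8) − 0 = 4, and there is no ∂_2, so H_1 = Z^4.

(K is a triangulation of a wedge of 4 circles.)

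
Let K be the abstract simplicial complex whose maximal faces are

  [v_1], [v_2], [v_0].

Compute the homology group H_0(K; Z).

H_0 = Z^3.

Fix the vertex order v_0 < v_1 < v_2 and write every simplex with vertices in increasing order. Then dim K = 0 and the simplices of K are:

  0-simplices (3): [v_0], [v_1], [v_2]

Hence C_0 ≅ Z^3.

From H_k ≅ ker(∂_k) / im(∂_{k+1}) we obtain:

  H_0: rank C_0 − rank ∂_1 = 3 − 0 = 3, and there is no ∂_1, so H_0 = Z^3.

(K is a triangulation of a set of 3 points.)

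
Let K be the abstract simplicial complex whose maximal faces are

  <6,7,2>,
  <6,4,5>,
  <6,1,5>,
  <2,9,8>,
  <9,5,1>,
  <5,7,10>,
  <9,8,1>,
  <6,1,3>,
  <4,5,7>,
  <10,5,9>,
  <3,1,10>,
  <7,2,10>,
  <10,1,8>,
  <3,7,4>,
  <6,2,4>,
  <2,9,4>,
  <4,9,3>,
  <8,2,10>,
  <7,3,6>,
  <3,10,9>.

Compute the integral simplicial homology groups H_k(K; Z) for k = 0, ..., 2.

We work with the vertex ordering 1 < 2 < 3 < 4 < 5 < 6 < 7 < 8 < 9 < 10. The simplices of K, each written with vertices in increasing order, are:

  0-simplices (10): [1], [2], [3], [4], [5], [6], [7], [8], [9], [10]
  1-simplices (30): (30 of them)
  2-simplices (20): (20 of them)

so the chain groups are C_0 ≅ Z^10, C_1 ≅ Z^30, C_2 ≅ Z^20.

Boundary ∂_1: C_1 → C_0 sends each edge [p,q] (with p < q) to q − p.
This gives a 10×30 integer matrix of rank 9; reducing to Smith normal form yields diagonal entries (1,1,1,1,1,1,1,1,1).

The boundary map ∂_2: C_2 → C_1 maps a triangle to the signed sum of its edges. For instance
  ∂[1,5,6] = [5,6] − [1,6] + [1,5],
  ∂[3,9,10] = [9,10] − [3,10] + [3,9].
This gives a 30×20 integer matrix of rank 20; reducing to Smith normal form yields diagonal entries (1,1,1,1,1,1,1,1,1,1,1,1,1,1,1,1,1,1,1,2).

Now H_k = ker ∂_k / im ∂_{k+1}, so:

  H_0: rank C_0 − rank ∂_1 = 10 − 9 = 1, and the invariant factors of ∂_1 are all 1, so H_0 ≅ Z.
  H_1: rank ker ∂_1 − rank ∂_2 = (30 − 9) − 20 = 1, and ∂_2 has invariant factor 2 > 1, so H_1 ≅ Z × Z/2.
  H_2: rank ker ∂_2 − rank ∂_3 = (20 − 20) − 0 = 0, and there is no ∂_3, so H_2 ≅ 0.

(K is a triangulation of the Klein bottle.)

H_0 ≅ Z,  H_1 ≅ Z × Z/2,  H_2 = 0.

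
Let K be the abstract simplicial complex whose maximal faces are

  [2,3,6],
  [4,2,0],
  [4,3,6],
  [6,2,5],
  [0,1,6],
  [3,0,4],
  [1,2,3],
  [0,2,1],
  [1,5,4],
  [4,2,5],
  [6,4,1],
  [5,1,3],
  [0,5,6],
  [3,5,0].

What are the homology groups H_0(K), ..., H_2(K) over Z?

Take the total order 0 < 1 < 2 < 3 < 4 < 5 < 6 on the vertex set. Then K (dimension 2) consists of the simplices:

  0-simplices (7): [0], [1], [2], [3], [4], [5], [6]
  1-simplices (21): [0,1], [0,2], [0,3], [0,4], [0,5], [0,6], [1,2], [1,3], [1,4], [1,5], [1,6], [2,3], [2,4], [2,5], [2,6], [3,4], [3,5], [3,6], [4,5], [4,6], [5,6]
  2-simplices (14): [0,1,2], [0,1,6], [0,2,4], [0,3,4], [0,3,5], [0,5,6], [1,2,3], [1,3,5], [1,4,5], [1,4,6], [2,3,6], [2,4,5], [2,5,6], [3,4,6]

so the chain groups are C_0 ≅ Z^7, C_1 ≅ Z^21, C_2 ≅ Z^14.

The boundary map ∂_1: C_1 → C_0 maps an edge to its endpoints' difference, ∂[p,q] = q − p.
This gives a 7×21 integer matrix of rank 6; reducing to Smith normal form yields diagonal entries (1,1,1,1,1,1).

The boundary map ∂_2: C_2 → C_1 sends each 2-simplex [p,q,r] to [q,r] − [p,r] + [p,q]. For instance
  ∂[0,1,2] = [1,2] − [0,2] + [0,1],
  ∂[0,1,6] = [1,6] − [0,6] + [0,1].
This gives a 21×14 integer matrix of rank 13; reducing to Smith normal form yields diagonal entries (1,1,1,1,1,1,1,1,1,1,1,1,1).

Reading off H_k = ker ∂_k / im ∂_{k+1}:

  H_0: rank C_0 − rank ∂_1 = 7 − 6 = 1, and the invariant factors of ∂_1 are all 1, so H_0 ≅ Z.
  H_1: rank ker ∂_1 − rank ∂_2 = (21 − 6) − 13 = 2, and the invariant factors of ∂_2 are all 1, so H_1 ≅ Z^2.
  H_2: rank ker ∂_2 − rank ∂_3 = (14 − 13) − 0 = 1, and there is no ∂_3, so H_2 ≅ Z.

As a check, the Euler characteristic is 7 − 21 + 14 = 0, which agrees with 1 − 2 + 1 = 0.

H_0 ≅ Z,  H_1 ≅ Z^2,  H_2 ≅ Z.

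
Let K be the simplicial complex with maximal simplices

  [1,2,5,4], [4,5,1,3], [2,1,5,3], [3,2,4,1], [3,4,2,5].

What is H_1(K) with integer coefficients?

H_1 ≅ 0.

We work with the vertex ordering 1 < 2 < 3 < 4 < 5. The simplices of K, each written with vertices in increasing order, are:

  0-simplices (5): [1], [2], [3], [4], [5]
  1-simplices (10): [1,2], [1,3], [1,4], [1,5], [2,3], [2,4], [2,5], [3,4], [3,5], [4,5]
  2-simplices (10): [1,2,3], [1,2,4], [1,2,5], [1,3,4], [1,3,5], [1,4,5], [2,3,4], [2,3,5], [2,4,5], [3,4,5]
  3-simplices (5): [1,2,3,4], [1,2,3,5], [1,2,4,5], [1,3,4,5], [2,3,4,5]

giving chain groups C_0 ≅ Z^5, C_1 ≅ Z^10, C_2 ≅ Z^10, C_3 ≅ Z^5.

∂_1: C_1 → C_0 is given by ∂[p,q] = [q] − [p]. For instance
  ∂[3,5] = [5] − [3].
The resulting 5×10 matrix has rank 4, and its Smith normal form has invariant factors (1,1,1,1).

The boundary map ∂_2: C_2 → C_1 maps a triangle to the signed sum of its edges. For instance
  ∂[2,3,5] = [3,5] − [2,5] + [2,3],
  ∂[1,3,4] = [3,4] − [1,4] + [1,3].
The 10×10 boundary matrix has rank 6 and Smith normal form diag(1,1,1,1,1,1).

∂_3: C_3 → C_2 sends each 3-simplex σ to the alternating sum Σ_i (−1)^i (σ with its i-th vertex removed). For instance
  ∂[1,3,4,5] = [3,4,5] − [1,4,5] + [1,3,5] − [1,3,4],
  ∂[1,2,3,4] = [2,3,4] − [1,3,4] + [1,2,4] − [1,2,3].
The resulting 10×5 matrix has rank 4, and its Smith normal form has invariant factors (1,1,1,1).

Now H_k = ker ∂_k / im ∂_{k+1}, so:

  H_1: rank ker ∂_1 − rank ∂_2 = (10 − 4) − 6 = 0, and the invariant factors of ∂_2 are all 1, so H_1 = 0.

(K is a triangulation of the 3-sphere S^3.)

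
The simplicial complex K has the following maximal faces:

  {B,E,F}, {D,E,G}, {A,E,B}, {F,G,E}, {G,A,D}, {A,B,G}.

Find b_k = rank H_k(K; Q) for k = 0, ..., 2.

b_0 = 1, b_1 = 1, b_2 = 0.

K has 6 vertices, 12 edges, 6 triangles.
rank ∂_0 = 0, rank ∂_1 = 5 ⇒ b_0 = 6 − 0 − 5 = 1; all invariant factors of ∂_1 are 1 so no torsion. So H_0 = Z.
rank ∂_1 = 5, rank ∂_2 = 6 ⇒ b_1 = 12 − 5 − 6 = 1; all invariant factors of ∂_2 are 1 so no torsion. So H_1 = Z.
rank ∂_2 = 6, rank ∂_3 = 0 ⇒ b_2 = 6 − 6 − 0 = 0. So H_2 = 0.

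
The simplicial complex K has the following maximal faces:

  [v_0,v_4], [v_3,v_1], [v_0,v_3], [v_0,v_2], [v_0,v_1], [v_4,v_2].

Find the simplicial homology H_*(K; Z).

H_0 ≅ Z,  H_1 ≅ Z^2.

Take the total order v_0 < v_1 < v_2 < v_3 < v_4 on the vertex set. Then K (dimension 1) consists of the simplices:

  0-simplices (5): [v_0], [v_1], [v_2], [v_3], [v_4]
  1-simplices (6): [v_0,v_1], [v_0,v_2], [v_0,v_3], [v_0,v_4], [v_1,v_3], [v_2,v_4]

so the chain groups are C_0 ≅ Z^5, C_1 ≅ Z^6.

The boundary map ∂_1: C_1 → C_0 sends each edge [p,q] (with p < q) to q − p.
The resulting 5×6 matrix has rank 4, and its Smith normal form has invariant factors (1,1,1,1).

Reading off H_k = ker ∂_k / im ∂_{k+1}:

  H_0: rank C_0 − rank ∂_1 = 5 − 4 = 1, and the invariant factors of ∂_1 are all 1, so H_0 ≅ Z.
  H_1: rank ker ∂_1 − rank ∂_2 = (6 − 4) − 0 = 2, and there is no ∂_2, so H_1 ≅ Z^2.

As a check, the Euler characteristic is 5 − 6 = -1, which agrees with 1 − 2 = -1.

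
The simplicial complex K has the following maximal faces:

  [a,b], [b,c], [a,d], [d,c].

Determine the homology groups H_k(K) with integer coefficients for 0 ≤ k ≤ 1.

K has 4 vertices, 4 edges.
rank ∂_0 = 0, rank ∂_1 = 3 ⇒ b_0 = 4 − 0 − 3 = 1; all invariant factors of ∂_1 are 1 so no torsion. So H_0 ≅ Z.
rank ∂_1 = 3, rank ∂_2 = 0 ⇒ b_1 = 4 − 3 − 0 = 1. So H_1 ≅ Z.

H_0 = Z,  H_1 = Z.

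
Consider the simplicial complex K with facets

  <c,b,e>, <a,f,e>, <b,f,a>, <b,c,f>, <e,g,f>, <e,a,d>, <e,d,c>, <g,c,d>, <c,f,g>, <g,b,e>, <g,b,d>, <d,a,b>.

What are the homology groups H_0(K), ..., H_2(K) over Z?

H_0 ≅ Z,  H_1 ≅ Z_2,  H_2 = 0.

We work with the vertex ordering a < b < c < d < e < f < g. The simplices of K, each written with vertices in increasing order, are:

  0-simplices (7): a, b, c, d, e, f, g
  1-simplices (18): ab, ad, ae, af, bc, bd, be, bf, bg, cd, ce, cf, cg, de, dg, ef, eg, fg
  2-simplices (12): abd, abf, ade, aef, bce, bcf, bdg, beg, cde, cdg, cfg, efg

Hence C_0 ≅ Z^7, C_1 ≅ Z^18, C_2 ≅ Z^12.

The boundary map ∂_1: C_1 → C_0 is given by ∂[p,q] = [q] − [p]. For instance
  ∂cg = g − c.
This gives a 7×18 integer matrix of rank 6; reducing to Smith normal form yields diagonal entries (1,1,1,1,1,1).

∂_2: C_2 → C_1 sends each 2-simplex [p,q,r] to [q,r] − [p,r] + [p,q]. For instance
  ∂cfg = fg − cg + cf,
  ∂bcf = cf − bf + bc.
This gives a 18×12 integer matrix of rank 12; reducing to Smith normal form yields diagonal entries (1,1,1,1,1,1,1,1,1,1,1,2).

Now H_k = ker ∂_k / im ∂_{k+1}, so:

  H_0: rank C_0 − rank ∂_1 = 7 − 6 = 1, and the invariant factors of ∂_1 are all 1, so H_0 = Z.
  H_1: rank ker ∂_1 − rank ∂_2 = (18 − 6) − 12 = 0, and ∂_2 has invariant factor 2 > 1, so H_1 = Z_2.
  H_2: rank ker ∂_2 − rank ∂_3 = (12 − 12) − 0 = 0, and there is no ∂_3, so H_2 = 0.

(K is a triangulation of the real projective plane RP^2.)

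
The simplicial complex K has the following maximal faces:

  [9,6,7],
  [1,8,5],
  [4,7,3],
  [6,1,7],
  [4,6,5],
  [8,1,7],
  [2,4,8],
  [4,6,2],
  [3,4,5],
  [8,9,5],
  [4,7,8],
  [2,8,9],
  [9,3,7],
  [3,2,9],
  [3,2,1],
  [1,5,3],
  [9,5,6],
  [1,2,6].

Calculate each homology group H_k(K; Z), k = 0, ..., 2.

Fix the vertex order 1 < 2 < 3 < 4 < 5 < 6 < 7 < 8 < 9 and write every simplex with vertices in increasing order. Then dim K = 2 and the simplices of K are:

  0-simplices (9): [1], [2], [3], [4], [5], [6], [7], [8], [9]
  1-simplices (27): (27 of them)
  2-simplices (18): [1,2,3], [1,2,6], [1,3,5], [1,5,8], [1,6,7], [1,7,8], [2,3,9], [2,4,6], [2,4,8], [2,8,9], [3,4,5], [3,4,7], [3,7,9], [4,5,6], [4,7,8], [5,6,9], [5,8,9], [6,7,9]

giving chain groups C_0 ≅ Z^9, C_1 ≅ Z^27, C_2 ≅ Z^18.

The boundary map ∂_1: C_1 → C_0 sends each edge [p,q] (with p < q) to q − p. For instance
  ∂[5,9] = [9] − [5].
The 9×27 boundary matrix has rank 8 and Smith normal form diag(1,1,1,1,1,1,1,1).

The boundary map ∂_2: C_2 → C_1 acts by ∂[p,q,r] = [q,r] − [p,r] + [p,q]. For instance
  ∂[3,4,7] = [4,7] − [3,7] + [3,4],
  ∂[3,7,9] = [7,9] − [3,9] + [3,7].
The 27×18 boundary matrix has rank 17 and Smith normal form diag(1,1,1,1,1,1,1,1,1,1,1,1,1,1,1,1,1).

Computing H_k = (kernel of ∂_k) / (image of ∂_{k+1}):

  H_0: rank C_0 − rank ∂_1 = 9 − 8 = 1, and the invariant factors of ∂_1 are all 1, so H_0 ≅ Z.
  H_1: rank ker ∂_1 − rank ∂_2 = (27 − 8) − 17 = 2, and the invariant factors of ∂_2 are all 1, so H_1 ≅ Z^2.
  H_2: rank ker ∂_2 − rank ∂_3 = (18 − 17) − 0 = 1, and there is no ∂_3, so H_2 ≅ Z.

As a check, the Euler characteristic is 9 − 27 + 18 = 0, which agrees with 1 − 2 + 1 = 0.
(K is a triangulation of the torus T^2.)

H_0 ≅ Z,  H_1 ≅ Z^2,  H_2 ≅ Z.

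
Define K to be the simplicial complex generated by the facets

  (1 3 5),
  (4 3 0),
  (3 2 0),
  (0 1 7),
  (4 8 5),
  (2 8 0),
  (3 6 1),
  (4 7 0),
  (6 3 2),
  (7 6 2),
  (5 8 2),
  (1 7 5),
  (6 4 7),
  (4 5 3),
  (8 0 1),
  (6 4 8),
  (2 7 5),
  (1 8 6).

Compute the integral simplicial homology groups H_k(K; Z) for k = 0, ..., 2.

Take the total order 0 < 1 < 2 < 3 < 4 < 5 < 6 < 7 < 8 on the vertex set. Then K (dimension 2) consists of the simplices:

  0-simplices (9): [0], [1], [2], [3], [4], [5], [6], [7], [8]
  1-simplices (27): (27 of them)
  2-simplices (18): [0,1,7], [0,1,8], [0,2,3], [0,2,8], [0,3,4], [0,4,7], [1,3,5], [1,3,6], [1,5,7], [1,6,8], [2,3,6], [2,5,7], [2,5,8], [2,6,7], [3,4,5], [4,5,8], [4,6,7], [4,6,8]

giving chain groups C_0 ≅ Z^9, C_1 ≅ Z^27, C_2 ≅ Z^18.

The boundary map ∂_1: C_1 → C_0 maps an edge to its endpoints' difference, ∂[p,q] = q − p.
As a 9×27 matrix over Z this has rank 8, with invariant factors (1,1,1,1,1,1,1,1).

∂_2: C_2 → C_1 sends each 2-simplex [p,q,r] to [q,r] − [p,r] + [p,q]. For instance
  ∂[1,3,6] = [3,6] − [1,6] + [1,3],
  ∂[0,3,4] = [3,4] − [0,4] + [0,3].
The 27×18 boundary matrix has rank 17 and Smith normal form diag(1,1,1,1,1,1,1,1,1,1,1,1,1,1,1,1,1).

From H_k ≅ ker(∂_k) / im(∂_{k+1}) we obtain:

  H_0: rank C_0 − rank ∂_1 = 9 − 8 = 1, and the invariant factors of ∂_1 are all 1, so H_0 = Z.
  H_1: rank ker ∂_1 − rank ∂_2 = (27 − 8) − 17 = 2, and the invariant factors of ∂_2 are all 1, so H_1 = Z^2.
  H_2: rank ker ∂_2 − rank ∂_3 = (18 − 17) − 0 = 1, and there is no ∂_3, so H_2 = Z.

As a check, the Euler characteristic is 9 − 27 + 18 = 0, which agrees with 1 − 2 + 1 = 0.
(K is a triangulation of the torus T^2.)

H_0 ≅ Z,  H_1 ≅ Z^2,  H_2 ≅ Z.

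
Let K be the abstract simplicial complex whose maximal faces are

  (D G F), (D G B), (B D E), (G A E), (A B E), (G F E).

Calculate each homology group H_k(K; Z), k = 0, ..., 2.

H_0 ≅ Z,  H_1 ≅ Z,  H_2 = 0.

Order the vertices as A < B < D < E < F < G. Listing each simplex with vertices in this order, K has dimension 2 with simplices:

  0-simplices (6): A, B, D, E, F, G
  1-simplices (12): AB, AE, AG, BD, BE, BG, DE, DF, DG, EF, EG, FG
  2-simplices (6): ABE, AEG, BDE, BDG, DFG, EFG

giving chain groups C_0 ≅ Z^6, C_1 ≅ Z^12, C_2 ≅ Z^6.

∂_1: C_1 → C_0 maps an edge to its endpoints' difference, ∂[p,q] = q − p. For instance
  ∂DG = G − D.
As a 6×12 matrix over Z this has rank 5, with invariant factors (1,1,1,1,1).

∂_2: C_2 → C_1 maps a triangle to the signed sum of its edges. For instance
  ∂EFG = FG − EG + EF,
  ∂AEG = EG − AG + AE.
This gives a 12×6 integer matrix of rank 6; reducing to Smith normal form yields diagonal entries (1,1,1,1,1,1).

Reading off H_k = ker ∂_k / im ∂_{k+1}:

  H_0: rank C_0 − rank ∂_1 = 6 − 5 = 1, and the invariant factors of ∂_1 are all 1, so H_0 ≅ Z.
  H_1: rank ker ∂_1 − rank ∂_2 = (12 − 5) − 6 = 1, and the invariant factors of ∂_2 are all 1, so H_1 ≅ Z.
  H_2: rank ker ∂_2 − rank ∂_3 = (6 − 6) − 0 = 0, and there is no ∂_3, so H_2 ≅ 0.

As a check, the Euler characteristic is 6 − 12 + 6 = 0, which agrees with 1 − 1 + 0 = 0.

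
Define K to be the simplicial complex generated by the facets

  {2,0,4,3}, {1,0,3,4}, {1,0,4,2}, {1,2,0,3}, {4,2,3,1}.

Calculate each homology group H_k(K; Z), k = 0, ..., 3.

Order the vertices as 0 < 1 < 2 < 3 < 4. Listing each simplex with vertices in this order, K has dimension 3 with simplices:

  0-simplices (5): [0], [1], [2], [3], [4]
  1-simplices (10): [0,1], [0,2], [0,3], [0,4], [1,2], [1,3], [1,4], [2,3], [2,4], [3,4]
  2-simplices (10): [0,1,2], [0,1,3], [0,1,4], [0,2,3], [0,2,4], [0,3,4], [1,2,3], [1,2,4], [1,3,4], [2,3,4]
  3-simplices (5): [0,1,2,3], [0,1,2,4], [0,1,3,4], [0,2,3,4], [1,2,3,4]

Hence C_0 ≅ Z^5, C_1 ≅ Z^10, C_2 ≅ Z^10, C_3 ≅ Z^5.

∂_1: C_1 → C_0 sends each edge [p,q] (with p < q) to q − p.
The 5×10 boundary matrix has rank 4 and Smith normal form diag(1,1,1,1).

Boundary ∂_2: C_2 → C_1 acts by ∂[p,q,r] = [q,r] − [p,r] + [p,q]. For instance
  ∂[1,2,3] = [2,3] − [1,3] + [1,2],
  ∂[0,1,3] = [1,3] − [0,3] + [0,1].
The 10×10 boundary matrix has rank 6 and Smith normal form diag(1,1,1,1,1,1).

∂_3: C_3 → C_2 sends each 3-simplex σ to the alternating sum Σ_i (−1)^i (σ with its i-th vertex removed). For instance
  ∂[0,2,3,4] = [2,3,4] − [0,3,4] + [0,2,4] − [0,2,3],
  ∂[0,1,2,3] = [1,2,3] − [0,2,3] + [0,1,3] − [0,1,2].
The 10×5 boundary matrix has rank 4 and Smith normal form diag(1,1,1,1).

Computing H_k = (kernel of ∂_k) / (image of ∂_{k+1}):

  H_0: rank C_0 − rank ∂_1 = 5 − 4 = 1, and the invariant factors of ∂_1 are all 1, so H_0 ≅ Z.
  H_1: rank ker ∂_1 − rank ∂_2 = (10 − 4) − 6 = 0, and the invariant factors of ∂_2 are all 1, so H_1 ≅ 0.
  H_2: rank ker ∂_2 − rank ∂_3 = (10 − 6) − 4 = 0, and the invariant factors of ∂_3 are all 1, so H_2 ≅ 0.
  H_3: rank ker ∂_3 − rank ∂_4 = (5 − 4) − 0 = 1, and there is no ∂_4, so H_3 ≅ Z.

As a check, the Euler characteristic is 5 − 10 + 10 − 5 = 0, which agrees with 1 − 0 + 0 − 1 = 0.
(K is a triangulation of the 3-sphere S^3.)

H_0 ≅ Z,  H_1 = 0,  H_2 = 0,  H_3 ≅ Z.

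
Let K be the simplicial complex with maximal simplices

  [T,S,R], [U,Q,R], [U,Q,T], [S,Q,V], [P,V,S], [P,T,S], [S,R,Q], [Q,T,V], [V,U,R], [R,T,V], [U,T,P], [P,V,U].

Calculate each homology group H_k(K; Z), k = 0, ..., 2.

H_0 ≅ Z,  H_1 ≅ Z/2Z,  H_2 = 0.

K has 7 vertices, 18 edges, 12 triangles.
rank ∂_0 = 0, rank ∂_1 = 6 ⇒ b_0 = 7 − 0 − 6 = 1; all invariant factors of ∂_1 are 1 so no torsion. So H_0 ≅ Z.
rank ∂_1 = 6, rank ∂_2 = 12 ⇒ b_1 = 18 − 6 − 12 = 0; ∂_2 has invariant factor(s) [2] giving torsion. So H_1 ≅ Z/2Z.
rank ∂_2 = 12, rank ∂_3 = 0 ⇒ b_2 = 12 − 12 − 0 = 0. So H_2 ≅ 0.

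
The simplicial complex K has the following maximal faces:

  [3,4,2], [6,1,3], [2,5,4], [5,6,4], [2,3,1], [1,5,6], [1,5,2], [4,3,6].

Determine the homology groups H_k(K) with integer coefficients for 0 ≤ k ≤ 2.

H_0 ≅ Z,  H_1 = 0,  H_2 ≅ Z.

Take the total order 1 < 2 < 3 < 4 < 5 < 6 on the vertex set. Then K (dimension 2) consists of the simplices:

  0-simplices (6): [1], [2], [3], [4], [5], [6]
  1-simplices (12): [1,2], [1,3], [1,5], [1,6], [2,3], [2,4], [2,5], [3,4], [3,6], [4,5], [4,6], [5,6]
  2-simplices (8): [1,2,3], [1,2,5], [1,3,6], [1,5,6], [2,3,4], [2,4,5], [3,4,6], [4,5,6]

so the chain groups are C_0 ≅ Z^6, C_1 ≅ Z^12, C_2 ≅ Z^8.

Boundary ∂_1: C_1 → C_0 sends each edge [p,q] (with p < q) to q − p. For instance
  ∂[3,4] = [4] − [3].
As a 6×12 matrix over Z this has rank 5, with invariant factors (1,1,1,1,1).

The boundary map ∂_2: C_2 → C_1 acts by ∂[p,q,r] = [q,r] − [p,r] + [p,q]. For instance
  ∂[1,2,5] = [2,5] − [1,5] + [1,2],
  ∂[1,2,3] = [2,3] − [1,3] + [1,2].
The resulting 12×8 matrix has rank 7, and its Smith normal form has invariant factors (1,1,1,1,1,1,1).

Computing H_k = (kernel of ∂_k) / (image of ∂_{k+1}):

  H_0: rank C_0 − rank ∂_1 = 6 − 5 = 1, and the invariant factors of ∂_1 are all 1, so H_0 = Z.
  H_1: rank ker ∂_1 − rank ∂_2 = (12 − 5) − 7 = 0, and the invariant factors of ∂_2 are all 1, so H_1 = 0.
  H_2: rank ker ∂_2 − rank ∂_3 = (8 − 7) − 0 = 1, and there is no ∂_3, so H_2 = Z.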